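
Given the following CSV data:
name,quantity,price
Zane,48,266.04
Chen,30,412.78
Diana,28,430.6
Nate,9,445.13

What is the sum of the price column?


Values in 'price' column:
  Row 1: 266.04
  Row 2: 412.78
  Row 3: 430.6
  Row 4: 445.13
Sum = 266.04 + 412.78 + 430.6 + 445.13 = 1554.55

ANSWER: 1554.55


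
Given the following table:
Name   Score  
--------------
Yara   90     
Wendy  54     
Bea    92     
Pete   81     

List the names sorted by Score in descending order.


Sorting by Score (descending):
  Bea: 92
  Yara: 90
  Pete: 81
  Wendy: 54


ANSWER: Bea, Yara, Pete, Wendy


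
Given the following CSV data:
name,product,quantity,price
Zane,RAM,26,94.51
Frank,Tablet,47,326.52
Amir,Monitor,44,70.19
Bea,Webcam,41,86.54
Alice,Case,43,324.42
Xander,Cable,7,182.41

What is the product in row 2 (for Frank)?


Row 2: Frank
Column 'product' = Tablet

ANSWER: Tablet


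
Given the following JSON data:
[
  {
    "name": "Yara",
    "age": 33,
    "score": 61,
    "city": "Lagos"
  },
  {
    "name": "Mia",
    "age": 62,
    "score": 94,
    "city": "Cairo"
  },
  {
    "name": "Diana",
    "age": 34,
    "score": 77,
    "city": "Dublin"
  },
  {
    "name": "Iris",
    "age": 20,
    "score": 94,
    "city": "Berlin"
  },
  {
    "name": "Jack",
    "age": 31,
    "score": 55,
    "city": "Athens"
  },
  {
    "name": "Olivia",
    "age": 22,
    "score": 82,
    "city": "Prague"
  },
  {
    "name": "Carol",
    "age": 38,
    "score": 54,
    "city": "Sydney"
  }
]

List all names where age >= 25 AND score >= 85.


Checking both conditions:
  Yara (age=33, score=61) -> no
  Mia (age=62, score=94) -> YES
  Diana (age=34, score=77) -> no
  Iris (age=20, score=94) -> no
  Jack (age=31, score=55) -> no
  Olivia (age=22, score=82) -> no
  Carol (age=38, score=54) -> no


ANSWER: Mia


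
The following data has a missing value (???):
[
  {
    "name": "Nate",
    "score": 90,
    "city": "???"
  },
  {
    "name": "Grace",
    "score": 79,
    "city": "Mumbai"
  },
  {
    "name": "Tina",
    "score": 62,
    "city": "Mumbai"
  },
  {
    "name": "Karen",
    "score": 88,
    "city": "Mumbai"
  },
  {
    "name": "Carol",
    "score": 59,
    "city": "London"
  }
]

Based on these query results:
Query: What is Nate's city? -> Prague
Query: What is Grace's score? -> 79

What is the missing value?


The missing value is Nate's city
From query: Nate's city = Prague

ANSWER: Prague


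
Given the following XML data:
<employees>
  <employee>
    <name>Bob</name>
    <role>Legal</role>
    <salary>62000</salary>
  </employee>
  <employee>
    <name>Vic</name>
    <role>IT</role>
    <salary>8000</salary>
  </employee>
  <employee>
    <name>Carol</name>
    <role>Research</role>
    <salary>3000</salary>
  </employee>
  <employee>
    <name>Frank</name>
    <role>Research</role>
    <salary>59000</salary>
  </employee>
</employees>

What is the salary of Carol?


Searching for <employee> with <name>Carol</name>
Found at position 3
<salary>3000</salary>

ANSWER: 3000


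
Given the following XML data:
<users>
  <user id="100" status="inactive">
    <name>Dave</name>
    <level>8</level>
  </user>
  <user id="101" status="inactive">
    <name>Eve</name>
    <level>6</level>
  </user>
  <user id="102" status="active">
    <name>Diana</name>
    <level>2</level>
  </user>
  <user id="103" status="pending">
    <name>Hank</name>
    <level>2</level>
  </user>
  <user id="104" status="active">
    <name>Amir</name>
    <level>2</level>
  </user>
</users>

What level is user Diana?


Finding user: Diana
<level>2</level>

ANSWER: 2


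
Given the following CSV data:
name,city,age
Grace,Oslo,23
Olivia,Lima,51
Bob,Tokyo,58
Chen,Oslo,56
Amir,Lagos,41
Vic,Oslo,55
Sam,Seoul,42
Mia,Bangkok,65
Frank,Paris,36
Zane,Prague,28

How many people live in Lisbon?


Scanning city column for 'Lisbon':
Total matches: 0

ANSWER: 0


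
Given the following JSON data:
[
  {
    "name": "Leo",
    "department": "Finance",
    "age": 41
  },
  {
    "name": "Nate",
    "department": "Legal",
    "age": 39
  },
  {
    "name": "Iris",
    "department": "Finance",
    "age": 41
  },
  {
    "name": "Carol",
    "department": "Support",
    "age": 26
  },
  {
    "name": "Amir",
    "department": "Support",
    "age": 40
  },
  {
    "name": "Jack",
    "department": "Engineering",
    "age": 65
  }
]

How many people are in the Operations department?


Scanning records for department = Operations
  No matches found
Count: 0

ANSWER: 0


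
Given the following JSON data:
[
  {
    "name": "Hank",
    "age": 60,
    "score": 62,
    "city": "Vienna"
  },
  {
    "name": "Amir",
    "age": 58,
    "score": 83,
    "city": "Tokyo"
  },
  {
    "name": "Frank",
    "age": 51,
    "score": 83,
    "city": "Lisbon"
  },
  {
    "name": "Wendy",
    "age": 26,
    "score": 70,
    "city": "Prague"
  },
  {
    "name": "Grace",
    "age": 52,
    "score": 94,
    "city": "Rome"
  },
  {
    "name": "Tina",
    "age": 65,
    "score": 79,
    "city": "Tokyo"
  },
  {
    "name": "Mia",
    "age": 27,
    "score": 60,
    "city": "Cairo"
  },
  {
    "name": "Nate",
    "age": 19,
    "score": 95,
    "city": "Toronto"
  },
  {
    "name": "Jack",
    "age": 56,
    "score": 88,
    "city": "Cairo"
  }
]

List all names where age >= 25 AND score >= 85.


Checking both conditions:
  Hank (age=60, score=62) -> no
  Amir (age=58, score=83) -> no
  Frank (age=51, score=83) -> no
  Wendy (age=26, score=70) -> no
  Grace (age=52, score=94) -> YES
  Tina (age=65, score=79) -> no
  Mia (age=27, score=60) -> no
  Nate (age=19, score=95) -> no
  Jack (age=56, score=88) -> YES


ANSWER: Grace, Jack


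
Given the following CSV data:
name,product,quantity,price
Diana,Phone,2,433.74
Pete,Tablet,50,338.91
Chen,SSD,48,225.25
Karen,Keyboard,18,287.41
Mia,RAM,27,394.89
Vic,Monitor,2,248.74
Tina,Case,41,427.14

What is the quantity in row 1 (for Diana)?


Row 1: Diana
Column 'quantity' = 2

ANSWER: 2


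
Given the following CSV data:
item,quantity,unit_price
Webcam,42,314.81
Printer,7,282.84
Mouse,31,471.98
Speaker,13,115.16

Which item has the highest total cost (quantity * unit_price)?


Computing row totals:
  Webcam: 13222.02
  Printer: 1979.88
  Mouse: 14631.38
  Speaker: 1497.08
Maximum: Mouse (14631.38)

ANSWER: Mouse


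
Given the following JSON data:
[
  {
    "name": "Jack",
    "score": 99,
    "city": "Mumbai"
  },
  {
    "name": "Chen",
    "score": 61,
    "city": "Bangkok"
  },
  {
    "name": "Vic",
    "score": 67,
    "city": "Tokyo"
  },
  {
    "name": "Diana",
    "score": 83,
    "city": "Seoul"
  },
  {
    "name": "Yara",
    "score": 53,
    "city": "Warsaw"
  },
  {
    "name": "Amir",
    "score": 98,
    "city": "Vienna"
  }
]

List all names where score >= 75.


Filtering records where score >= 75:
  Jack (score=99) -> YES
  Chen (score=61) -> no
  Vic (score=67) -> no
  Diana (score=83) -> YES
  Yara (score=53) -> no
  Amir (score=98) -> YES


ANSWER: Jack, Diana, Amir


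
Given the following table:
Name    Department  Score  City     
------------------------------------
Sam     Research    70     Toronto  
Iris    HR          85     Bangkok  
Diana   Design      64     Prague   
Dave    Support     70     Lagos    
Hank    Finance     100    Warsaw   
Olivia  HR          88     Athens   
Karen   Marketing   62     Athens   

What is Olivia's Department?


Row 6: Olivia
Department = HR

ANSWER: HR


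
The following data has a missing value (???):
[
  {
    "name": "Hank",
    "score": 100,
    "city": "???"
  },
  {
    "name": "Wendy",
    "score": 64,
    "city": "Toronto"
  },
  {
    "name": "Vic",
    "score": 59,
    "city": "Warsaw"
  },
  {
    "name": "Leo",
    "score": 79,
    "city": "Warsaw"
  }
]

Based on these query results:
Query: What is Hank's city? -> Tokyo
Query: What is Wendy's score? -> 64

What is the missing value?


The missing value is Hank's city
From query: Hank's city = Tokyo

ANSWER: Tokyo


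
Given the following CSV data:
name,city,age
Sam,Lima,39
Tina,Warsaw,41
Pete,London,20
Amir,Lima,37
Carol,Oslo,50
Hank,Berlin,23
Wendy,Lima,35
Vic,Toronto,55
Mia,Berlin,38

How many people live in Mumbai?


Scanning city column for 'Mumbai':
Total matches: 0

ANSWER: 0


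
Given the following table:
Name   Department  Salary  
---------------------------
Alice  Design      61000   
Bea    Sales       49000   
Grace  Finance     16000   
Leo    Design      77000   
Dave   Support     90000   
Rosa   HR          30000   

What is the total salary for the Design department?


Design department members:
  Alice: 61000
  Leo: 77000
Total = 61000 + 77000 = 138000

ANSWER: 138000


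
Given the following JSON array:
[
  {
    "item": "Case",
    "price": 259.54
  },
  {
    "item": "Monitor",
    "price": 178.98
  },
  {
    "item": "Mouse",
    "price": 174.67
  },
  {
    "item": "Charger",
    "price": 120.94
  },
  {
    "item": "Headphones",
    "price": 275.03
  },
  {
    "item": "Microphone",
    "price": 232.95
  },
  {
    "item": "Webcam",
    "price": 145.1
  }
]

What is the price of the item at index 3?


Array index 3 -> Charger
price = 120.94

ANSWER: 120.94


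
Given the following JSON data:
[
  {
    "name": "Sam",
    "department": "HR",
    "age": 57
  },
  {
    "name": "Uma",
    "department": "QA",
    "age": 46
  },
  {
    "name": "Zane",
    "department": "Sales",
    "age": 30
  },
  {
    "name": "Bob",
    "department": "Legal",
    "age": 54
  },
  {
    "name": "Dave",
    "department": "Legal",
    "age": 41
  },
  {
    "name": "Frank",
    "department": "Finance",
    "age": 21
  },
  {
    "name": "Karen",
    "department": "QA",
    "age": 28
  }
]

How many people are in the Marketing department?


Scanning records for department = Marketing
  No matches found
Count: 0

ANSWER: 0


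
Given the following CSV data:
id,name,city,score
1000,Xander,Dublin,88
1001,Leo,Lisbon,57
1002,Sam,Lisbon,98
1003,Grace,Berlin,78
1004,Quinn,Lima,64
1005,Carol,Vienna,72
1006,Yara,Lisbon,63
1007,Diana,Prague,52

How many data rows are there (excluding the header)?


Counting rows (excluding header):
Header: id,name,city,score
Data rows: 8

ANSWER: 8


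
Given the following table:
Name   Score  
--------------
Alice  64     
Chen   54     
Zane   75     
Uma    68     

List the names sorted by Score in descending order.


Sorting by Score (descending):
  Zane: 75
  Uma: 68
  Alice: 64
  Chen: 54


ANSWER: Zane, Uma, Alice, Chen


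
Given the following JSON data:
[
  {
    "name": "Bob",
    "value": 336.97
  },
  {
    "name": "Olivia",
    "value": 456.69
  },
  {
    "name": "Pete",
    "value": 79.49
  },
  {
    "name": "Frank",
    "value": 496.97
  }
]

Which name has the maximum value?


Comparing values:
  Bob: 336.97
  Olivia: 456.69
  Pete: 79.49
  Frank: 496.97
Maximum: Frank (496.97)

ANSWER: Frank


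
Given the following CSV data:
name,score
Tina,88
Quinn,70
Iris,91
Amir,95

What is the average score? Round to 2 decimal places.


Scores: 88, 70, 91, 95
Sum = 344
Count = 4
Average = 344 / 4 = 86.00

ANSWER: 86.00


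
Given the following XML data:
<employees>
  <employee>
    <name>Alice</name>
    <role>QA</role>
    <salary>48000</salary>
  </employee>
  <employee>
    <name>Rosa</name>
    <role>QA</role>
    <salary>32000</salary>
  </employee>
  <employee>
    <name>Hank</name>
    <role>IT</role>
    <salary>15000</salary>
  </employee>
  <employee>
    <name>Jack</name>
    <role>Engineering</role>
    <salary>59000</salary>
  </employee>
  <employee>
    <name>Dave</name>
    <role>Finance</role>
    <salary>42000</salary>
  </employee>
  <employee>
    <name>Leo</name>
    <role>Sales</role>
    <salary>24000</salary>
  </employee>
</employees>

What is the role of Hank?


Searching for <employee> with <name>Hank</name>
Found at position 3
<role>IT</role>

ANSWER: IT


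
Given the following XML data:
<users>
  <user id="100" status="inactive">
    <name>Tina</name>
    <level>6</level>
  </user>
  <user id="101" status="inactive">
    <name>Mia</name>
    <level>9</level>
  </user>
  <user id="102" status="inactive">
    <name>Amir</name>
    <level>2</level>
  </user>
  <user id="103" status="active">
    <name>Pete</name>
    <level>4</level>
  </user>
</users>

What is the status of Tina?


Finding user with name = Tina
user id="100" status="inactive"

ANSWER: inactive


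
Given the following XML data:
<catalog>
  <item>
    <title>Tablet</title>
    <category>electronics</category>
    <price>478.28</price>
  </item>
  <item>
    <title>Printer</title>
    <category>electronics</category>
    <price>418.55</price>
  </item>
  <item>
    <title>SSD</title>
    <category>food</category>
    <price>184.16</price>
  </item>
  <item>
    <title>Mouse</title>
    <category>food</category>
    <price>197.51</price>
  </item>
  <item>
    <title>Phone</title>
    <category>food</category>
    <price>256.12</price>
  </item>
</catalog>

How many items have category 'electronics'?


Scanning <item> elements for <category>electronics</category>:
  Item 1: Tablet -> MATCH
  Item 2: Printer -> MATCH
Count: 2

ANSWER: 2


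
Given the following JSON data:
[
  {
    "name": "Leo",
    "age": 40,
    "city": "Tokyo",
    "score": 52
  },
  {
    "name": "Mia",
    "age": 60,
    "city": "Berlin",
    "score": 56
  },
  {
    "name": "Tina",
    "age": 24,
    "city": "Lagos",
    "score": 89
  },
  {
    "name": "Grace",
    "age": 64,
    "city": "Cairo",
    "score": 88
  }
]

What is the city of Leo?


Looking up record where name = Leo
Record index: 0
Field 'city' = Tokyo

ANSWER: Tokyo


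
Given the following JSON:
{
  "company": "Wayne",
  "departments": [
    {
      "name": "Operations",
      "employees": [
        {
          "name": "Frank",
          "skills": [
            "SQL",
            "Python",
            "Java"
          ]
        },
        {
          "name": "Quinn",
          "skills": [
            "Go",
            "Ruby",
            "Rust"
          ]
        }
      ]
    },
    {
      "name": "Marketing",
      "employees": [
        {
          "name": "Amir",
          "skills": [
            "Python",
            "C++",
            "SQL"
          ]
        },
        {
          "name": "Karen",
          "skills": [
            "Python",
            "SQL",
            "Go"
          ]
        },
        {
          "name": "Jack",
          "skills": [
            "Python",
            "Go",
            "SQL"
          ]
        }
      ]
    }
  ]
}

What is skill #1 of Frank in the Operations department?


Path: departments[0].employees[0].skills[0]
Value: SQL

ANSWER: SQL


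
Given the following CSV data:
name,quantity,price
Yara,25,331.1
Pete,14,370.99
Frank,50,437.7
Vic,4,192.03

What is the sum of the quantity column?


Values in 'quantity' column:
  Row 1: 25
  Row 2: 14
  Row 3: 50
  Row 4: 4
Sum = 25 + 14 + 50 + 4 = 93

ANSWER: 93


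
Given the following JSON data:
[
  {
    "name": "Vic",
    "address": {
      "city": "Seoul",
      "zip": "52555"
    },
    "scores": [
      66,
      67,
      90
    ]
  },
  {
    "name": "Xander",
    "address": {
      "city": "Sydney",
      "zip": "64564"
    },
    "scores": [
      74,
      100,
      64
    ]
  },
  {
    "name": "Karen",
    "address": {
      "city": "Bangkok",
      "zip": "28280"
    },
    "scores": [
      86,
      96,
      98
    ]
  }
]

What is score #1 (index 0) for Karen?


Path: records[2].scores[0]
Value: 86

ANSWER: 86


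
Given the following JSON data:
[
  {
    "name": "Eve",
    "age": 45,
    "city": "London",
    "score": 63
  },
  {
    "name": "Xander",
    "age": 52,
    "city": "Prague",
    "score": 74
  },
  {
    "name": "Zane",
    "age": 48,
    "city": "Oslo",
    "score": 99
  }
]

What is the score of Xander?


Looking up record where name = Xander
Record index: 1
Field 'score' = 74

ANSWER: 74


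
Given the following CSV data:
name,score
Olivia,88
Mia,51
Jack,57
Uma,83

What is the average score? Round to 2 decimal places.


Scores: 88, 51, 57, 83
Sum = 279
Count = 4
Average = 279 / 4 = 69.75

ANSWER: 69.75


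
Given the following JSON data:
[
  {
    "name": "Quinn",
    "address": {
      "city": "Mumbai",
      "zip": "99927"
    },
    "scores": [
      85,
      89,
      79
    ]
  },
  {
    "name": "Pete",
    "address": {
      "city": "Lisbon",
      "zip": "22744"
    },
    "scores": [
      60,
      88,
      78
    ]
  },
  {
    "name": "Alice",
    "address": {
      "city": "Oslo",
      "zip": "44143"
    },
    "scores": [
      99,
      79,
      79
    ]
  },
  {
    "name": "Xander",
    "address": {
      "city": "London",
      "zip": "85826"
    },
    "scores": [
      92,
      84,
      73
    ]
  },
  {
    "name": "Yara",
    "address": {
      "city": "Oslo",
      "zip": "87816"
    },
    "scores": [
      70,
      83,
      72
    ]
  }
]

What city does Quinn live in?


Path: records[0].address.city
Value: Mumbai

ANSWER: Mumbai


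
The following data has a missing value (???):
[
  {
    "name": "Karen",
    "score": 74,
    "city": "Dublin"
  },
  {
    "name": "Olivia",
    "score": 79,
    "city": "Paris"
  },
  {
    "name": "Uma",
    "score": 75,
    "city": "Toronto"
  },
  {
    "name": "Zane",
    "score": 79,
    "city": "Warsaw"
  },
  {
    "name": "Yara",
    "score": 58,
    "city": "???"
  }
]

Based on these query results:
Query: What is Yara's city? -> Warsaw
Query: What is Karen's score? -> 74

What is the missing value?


The missing value is Yara's city
From query: Yara's city = Warsaw

ANSWER: Warsaw


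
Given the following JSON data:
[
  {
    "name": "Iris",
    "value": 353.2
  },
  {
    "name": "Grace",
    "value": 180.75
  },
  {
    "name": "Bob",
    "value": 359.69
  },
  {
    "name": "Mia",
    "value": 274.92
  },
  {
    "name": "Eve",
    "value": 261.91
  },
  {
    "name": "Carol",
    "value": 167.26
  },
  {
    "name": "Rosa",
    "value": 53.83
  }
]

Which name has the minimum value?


Comparing values:
  Iris: 353.2
  Grace: 180.75
  Bob: 359.69
  Mia: 274.92
  Eve: 261.91
  Carol: 167.26
  Rosa: 53.83
Minimum: Rosa (53.83)

ANSWER: Rosa


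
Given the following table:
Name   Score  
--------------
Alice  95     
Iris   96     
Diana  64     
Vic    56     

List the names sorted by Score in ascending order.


Sorting by Score (ascending):
  Vic: 56
  Diana: 64
  Alice: 95
  Iris: 96


ANSWER: Vic, Diana, Alice, Iris


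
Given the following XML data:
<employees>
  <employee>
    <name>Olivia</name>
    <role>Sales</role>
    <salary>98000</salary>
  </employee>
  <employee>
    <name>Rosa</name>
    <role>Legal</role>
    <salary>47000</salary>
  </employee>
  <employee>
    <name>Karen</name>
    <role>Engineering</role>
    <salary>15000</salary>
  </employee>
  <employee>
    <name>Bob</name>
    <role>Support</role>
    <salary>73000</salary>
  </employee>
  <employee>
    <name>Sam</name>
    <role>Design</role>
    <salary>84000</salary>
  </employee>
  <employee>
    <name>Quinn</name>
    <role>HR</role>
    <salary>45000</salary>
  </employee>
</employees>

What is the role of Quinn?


Searching for <employee> with <name>Quinn</name>
Found at position 6
<role>HR</role>

ANSWER: HR


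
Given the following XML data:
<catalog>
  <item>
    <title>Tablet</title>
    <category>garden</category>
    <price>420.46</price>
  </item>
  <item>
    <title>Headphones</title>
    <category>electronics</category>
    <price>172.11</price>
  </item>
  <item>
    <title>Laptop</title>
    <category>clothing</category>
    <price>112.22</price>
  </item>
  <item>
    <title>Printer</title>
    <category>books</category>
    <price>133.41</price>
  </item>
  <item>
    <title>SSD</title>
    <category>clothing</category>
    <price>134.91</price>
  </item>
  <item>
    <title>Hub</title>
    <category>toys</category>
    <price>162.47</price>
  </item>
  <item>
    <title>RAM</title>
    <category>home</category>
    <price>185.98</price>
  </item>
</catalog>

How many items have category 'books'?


Scanning <item> elements for <category>books</category>:
  Item 4: Printer -> MATCH
Count: 1

ANSWER: 1


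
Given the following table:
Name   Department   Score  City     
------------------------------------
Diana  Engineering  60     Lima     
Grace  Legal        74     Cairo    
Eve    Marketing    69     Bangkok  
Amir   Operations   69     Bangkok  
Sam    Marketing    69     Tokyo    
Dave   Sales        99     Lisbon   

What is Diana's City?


Row 1: Diana
City = Lima

ANSWER: Lima


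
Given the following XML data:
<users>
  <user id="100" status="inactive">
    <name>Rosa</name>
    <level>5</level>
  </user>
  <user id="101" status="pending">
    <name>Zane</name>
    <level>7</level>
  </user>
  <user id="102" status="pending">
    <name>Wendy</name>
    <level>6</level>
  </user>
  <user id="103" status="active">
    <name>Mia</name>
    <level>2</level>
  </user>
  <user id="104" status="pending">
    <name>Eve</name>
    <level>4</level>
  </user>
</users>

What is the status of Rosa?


Finding user with name = Rosa
user id="100" status="inactive"

ANSWER: inactive


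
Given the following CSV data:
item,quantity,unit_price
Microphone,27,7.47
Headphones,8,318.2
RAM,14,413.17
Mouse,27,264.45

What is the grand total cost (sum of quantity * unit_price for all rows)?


Computing row totals:
  Microphone: 27 * 7.47 = 201.69
  Headphones: 8 * 318.2 = 2545.6
  RAM: 14 * 413.17 = 5784.38
  Mouse: 27 * 264.45 = 7140.15
Grand total = 201.69 + 2545.6 + 5784.38 + 7140.15 = 15671.82

ANSWER: 15671.82


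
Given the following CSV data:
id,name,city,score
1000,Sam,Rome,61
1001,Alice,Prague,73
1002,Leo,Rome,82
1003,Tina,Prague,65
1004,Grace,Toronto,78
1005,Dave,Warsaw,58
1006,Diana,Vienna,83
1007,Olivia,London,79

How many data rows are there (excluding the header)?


Counting rows (excluding header):
Header: id,name,city,score
Data rows: 8

ANSWER: 8


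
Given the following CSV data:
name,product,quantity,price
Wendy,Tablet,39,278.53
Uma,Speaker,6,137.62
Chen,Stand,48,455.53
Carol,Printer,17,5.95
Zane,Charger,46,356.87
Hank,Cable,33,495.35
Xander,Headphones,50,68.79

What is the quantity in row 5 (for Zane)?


Row 5: Zane
Column 'quantity' = 46

ANSWER: 46


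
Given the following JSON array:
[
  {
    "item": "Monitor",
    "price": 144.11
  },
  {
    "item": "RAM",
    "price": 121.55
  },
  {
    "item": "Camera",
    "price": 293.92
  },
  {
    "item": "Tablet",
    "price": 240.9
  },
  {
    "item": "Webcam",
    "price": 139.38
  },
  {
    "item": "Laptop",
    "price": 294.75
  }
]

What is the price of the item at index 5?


Array index 5 -> Laptop
price = 294.75

ANSWER: 294.75


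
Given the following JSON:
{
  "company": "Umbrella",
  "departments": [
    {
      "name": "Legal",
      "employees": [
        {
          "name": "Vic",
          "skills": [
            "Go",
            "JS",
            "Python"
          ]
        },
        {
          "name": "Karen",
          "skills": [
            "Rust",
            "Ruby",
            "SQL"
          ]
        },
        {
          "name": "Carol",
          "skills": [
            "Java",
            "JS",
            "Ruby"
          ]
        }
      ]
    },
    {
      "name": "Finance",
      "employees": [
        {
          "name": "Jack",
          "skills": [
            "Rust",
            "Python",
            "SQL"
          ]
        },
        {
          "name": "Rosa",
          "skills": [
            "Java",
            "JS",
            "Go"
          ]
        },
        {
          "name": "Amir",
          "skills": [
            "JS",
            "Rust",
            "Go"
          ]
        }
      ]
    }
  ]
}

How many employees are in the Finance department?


Path: departments[1].employees
Count: 3

ANSWER: 3


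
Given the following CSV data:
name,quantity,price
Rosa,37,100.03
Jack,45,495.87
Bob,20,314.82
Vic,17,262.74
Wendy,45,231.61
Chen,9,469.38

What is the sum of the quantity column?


Values in 'quantity' column:
  Row 1: 37
  Row 2: 45
  Row 3: 20
  Row 4: 17
  Row 5: 45
  Row 6: 9
Sum = 37 + 45 + 20 + 17 + 45 + 9 = 173

ANSWER: 173


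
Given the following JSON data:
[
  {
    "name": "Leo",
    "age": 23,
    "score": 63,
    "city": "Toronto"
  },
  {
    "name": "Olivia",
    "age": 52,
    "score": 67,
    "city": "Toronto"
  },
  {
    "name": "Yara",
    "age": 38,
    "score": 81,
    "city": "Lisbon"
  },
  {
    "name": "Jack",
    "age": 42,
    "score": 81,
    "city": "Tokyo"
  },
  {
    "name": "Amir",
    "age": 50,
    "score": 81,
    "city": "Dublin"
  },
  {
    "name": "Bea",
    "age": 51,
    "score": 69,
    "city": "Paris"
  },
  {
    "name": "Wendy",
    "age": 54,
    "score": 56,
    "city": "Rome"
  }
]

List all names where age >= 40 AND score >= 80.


Checking both conditions:
  Leo (age=23, score=63) -> no
  Olivia (age=52, score=67) -> no
  Yara (age=38, score=81) -> no
  Jack (age=42, score=81) -> YES
  Amir (age=50, score=81) -> YES
  Bea (age=51, score=69) -> no
  Wendy (age=54, score=56) -> no


ANSWER: Jack, Amir


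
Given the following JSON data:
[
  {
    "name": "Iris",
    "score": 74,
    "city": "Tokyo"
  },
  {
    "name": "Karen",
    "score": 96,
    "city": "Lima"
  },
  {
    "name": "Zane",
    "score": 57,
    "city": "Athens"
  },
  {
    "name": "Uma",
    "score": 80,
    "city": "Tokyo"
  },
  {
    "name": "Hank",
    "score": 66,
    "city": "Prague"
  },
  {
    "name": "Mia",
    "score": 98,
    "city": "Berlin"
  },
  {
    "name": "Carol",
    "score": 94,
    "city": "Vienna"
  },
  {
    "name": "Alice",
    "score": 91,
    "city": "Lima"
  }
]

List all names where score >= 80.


Filtering records where score >= 80:
  Iris (score=74) -> no
  Karen (score=96) -> YES
  Zane (score=57) -> no
  Uma (score=80) -> YES
  Hank (score=66) -> no
  Mia (score=98) -> YES
  Carol (score=94) -> YES
  Alice (score=91) -> YES


ANSWER: Karen, Uma, Mia, Carol, Alice


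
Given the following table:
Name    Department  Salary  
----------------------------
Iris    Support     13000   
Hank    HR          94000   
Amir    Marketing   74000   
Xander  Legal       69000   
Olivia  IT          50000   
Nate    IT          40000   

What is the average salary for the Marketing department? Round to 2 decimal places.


Marketing department members:
  Amir: 74000
Sum = 74000
Count = 1
Average = 74000 / 1 = 74000.00

ANSWER: 74000.00


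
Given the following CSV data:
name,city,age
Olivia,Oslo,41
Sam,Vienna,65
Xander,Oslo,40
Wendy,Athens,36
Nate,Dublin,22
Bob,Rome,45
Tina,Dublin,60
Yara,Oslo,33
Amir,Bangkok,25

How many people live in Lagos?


Scanning city column for 'Lagos':
Total matches: 0

ANSWER: 0


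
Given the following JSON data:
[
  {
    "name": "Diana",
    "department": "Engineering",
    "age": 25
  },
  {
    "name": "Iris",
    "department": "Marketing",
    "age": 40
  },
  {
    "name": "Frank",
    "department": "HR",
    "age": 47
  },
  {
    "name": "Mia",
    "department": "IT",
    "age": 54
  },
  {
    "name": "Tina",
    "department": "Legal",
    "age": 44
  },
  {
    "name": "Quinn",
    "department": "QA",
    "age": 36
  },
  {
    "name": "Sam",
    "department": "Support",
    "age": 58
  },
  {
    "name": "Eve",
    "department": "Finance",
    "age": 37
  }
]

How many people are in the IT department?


Scanning records for department = IT
  Record 3: Mia
Count: 1

ANSWER: 1


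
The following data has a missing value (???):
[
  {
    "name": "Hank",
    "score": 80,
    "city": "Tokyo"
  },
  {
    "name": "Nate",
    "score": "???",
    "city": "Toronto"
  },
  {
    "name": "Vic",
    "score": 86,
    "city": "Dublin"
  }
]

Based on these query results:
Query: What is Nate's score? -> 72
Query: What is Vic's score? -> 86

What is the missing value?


The missing value is Nate's score
From query: Nate's score = 72

ANSWER: 72


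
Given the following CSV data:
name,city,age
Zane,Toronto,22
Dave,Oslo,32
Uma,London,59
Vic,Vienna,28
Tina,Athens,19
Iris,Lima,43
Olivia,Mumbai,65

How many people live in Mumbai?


Scanning city column for 'Mumbai':
  Row 7: Olivia -> MATCH
Total matches: 1

ANSWER: 1


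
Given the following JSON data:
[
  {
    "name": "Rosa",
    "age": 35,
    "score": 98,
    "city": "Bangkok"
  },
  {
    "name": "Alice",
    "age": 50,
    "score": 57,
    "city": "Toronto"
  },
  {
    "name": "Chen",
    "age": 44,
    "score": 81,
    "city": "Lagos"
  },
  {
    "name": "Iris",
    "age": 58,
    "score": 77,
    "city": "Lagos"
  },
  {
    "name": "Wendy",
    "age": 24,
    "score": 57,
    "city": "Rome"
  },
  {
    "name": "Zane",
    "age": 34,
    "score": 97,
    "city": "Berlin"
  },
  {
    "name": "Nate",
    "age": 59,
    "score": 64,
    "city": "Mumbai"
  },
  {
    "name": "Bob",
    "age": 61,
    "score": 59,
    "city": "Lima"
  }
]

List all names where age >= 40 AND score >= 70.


Checking both conditions:
  Rosa (age=35, score=98) -> no
  Alice (age=50, score=57) -> no
  Chen (age=44, score=81) -> YES
  Iris (age=58, score=77) -> YES
  Wendy (age=24, score=57) -> no
  Zane (age=34, score=97) -> no
  Nate (age=59, score=64) -> no
  Bob (age=61, score=59) -> no


ANSWER: Chen, Iris


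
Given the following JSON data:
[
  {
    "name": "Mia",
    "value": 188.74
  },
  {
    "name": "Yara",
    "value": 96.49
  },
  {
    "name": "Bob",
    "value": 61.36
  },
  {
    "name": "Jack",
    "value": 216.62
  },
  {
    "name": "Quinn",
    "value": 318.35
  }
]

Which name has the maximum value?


Comparing values:
  Mia: 188.74
  Yara: 96.49
  Bob: 61.36
  Jack: 216.62
  Quinn: 318.35
Maximum: Quinn (318.35)

ANSWER: Quinn


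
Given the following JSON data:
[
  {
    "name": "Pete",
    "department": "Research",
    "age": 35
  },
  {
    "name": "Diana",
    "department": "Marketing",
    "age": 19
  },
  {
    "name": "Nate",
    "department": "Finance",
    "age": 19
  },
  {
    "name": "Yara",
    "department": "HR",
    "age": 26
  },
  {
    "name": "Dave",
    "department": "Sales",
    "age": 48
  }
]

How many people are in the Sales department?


Scanning records for department = Sales
  Record 4: Dave
Count: 1

ANSWER: 1


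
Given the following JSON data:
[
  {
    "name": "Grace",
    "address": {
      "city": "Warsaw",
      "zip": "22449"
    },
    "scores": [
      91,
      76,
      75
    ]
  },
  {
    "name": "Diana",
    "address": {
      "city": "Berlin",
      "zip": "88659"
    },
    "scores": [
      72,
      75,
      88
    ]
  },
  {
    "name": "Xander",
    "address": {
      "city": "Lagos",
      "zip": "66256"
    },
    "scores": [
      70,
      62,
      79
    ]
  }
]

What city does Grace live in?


Path: records[0].address.city
Value: Warsaw

ANSWER: Warsaw


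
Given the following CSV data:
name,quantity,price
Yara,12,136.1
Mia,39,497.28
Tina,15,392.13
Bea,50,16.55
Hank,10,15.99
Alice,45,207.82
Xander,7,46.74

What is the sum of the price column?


Values in 'price' column:
  Row 1: 136.1
  Row 2: 497.28
  Row 3: 392.13
  Row 4: 16.55
  Row 5: 15.99
  Row 6: 207.82
  Row 7: 46.74
Sum = 136.1 + 497.28 + 392.13 + 16.55 + 15.99 + 207.82 + 46.74 = 1312.61

ANSWER: 1312.61


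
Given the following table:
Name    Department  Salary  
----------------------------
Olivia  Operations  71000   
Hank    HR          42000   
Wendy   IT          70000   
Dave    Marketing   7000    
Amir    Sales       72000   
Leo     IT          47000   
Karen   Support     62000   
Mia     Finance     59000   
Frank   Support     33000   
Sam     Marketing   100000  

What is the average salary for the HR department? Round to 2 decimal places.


HR department members:
  Hank: 42000
Sum = 42000
Count = 1
Average = 42000 / 1 = 42000.00

ANSWER: 42000.00


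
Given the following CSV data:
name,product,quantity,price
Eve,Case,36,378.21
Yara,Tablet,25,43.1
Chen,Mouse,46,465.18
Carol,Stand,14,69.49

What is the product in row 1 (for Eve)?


Row 1: Eve
Column 'product' = Case

ANSWER: Case


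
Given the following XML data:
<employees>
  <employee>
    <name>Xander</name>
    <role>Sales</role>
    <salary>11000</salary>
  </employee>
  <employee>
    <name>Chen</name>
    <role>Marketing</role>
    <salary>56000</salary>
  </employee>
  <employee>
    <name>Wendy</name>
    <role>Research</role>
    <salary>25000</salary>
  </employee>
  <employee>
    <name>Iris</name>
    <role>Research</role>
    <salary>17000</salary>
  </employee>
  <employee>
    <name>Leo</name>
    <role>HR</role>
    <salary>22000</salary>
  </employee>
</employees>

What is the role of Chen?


Searching for <employee> with <name>Chen</name>
Found at position 2
<role>Marketing</role>

ANSWER: Marketing


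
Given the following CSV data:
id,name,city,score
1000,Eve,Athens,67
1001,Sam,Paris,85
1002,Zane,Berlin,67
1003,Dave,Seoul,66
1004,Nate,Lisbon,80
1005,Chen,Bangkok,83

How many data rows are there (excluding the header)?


Counting rows (excluding header):
Header: id,name,city,score
Data rows: 6

ANSWER: 6


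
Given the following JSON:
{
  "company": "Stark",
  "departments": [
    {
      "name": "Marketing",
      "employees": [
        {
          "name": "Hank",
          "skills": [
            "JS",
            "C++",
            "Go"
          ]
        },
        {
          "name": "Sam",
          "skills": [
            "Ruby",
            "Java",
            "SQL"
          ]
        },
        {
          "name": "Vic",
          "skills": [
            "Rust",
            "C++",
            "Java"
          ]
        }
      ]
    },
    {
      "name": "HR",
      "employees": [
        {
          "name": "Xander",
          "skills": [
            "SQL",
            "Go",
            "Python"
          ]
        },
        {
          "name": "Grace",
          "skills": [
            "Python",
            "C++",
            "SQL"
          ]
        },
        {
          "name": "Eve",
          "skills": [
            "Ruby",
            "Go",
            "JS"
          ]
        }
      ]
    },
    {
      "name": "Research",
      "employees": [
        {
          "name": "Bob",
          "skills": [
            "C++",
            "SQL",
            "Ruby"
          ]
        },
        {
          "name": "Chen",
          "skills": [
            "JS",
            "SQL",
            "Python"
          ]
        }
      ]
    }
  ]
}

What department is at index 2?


Path: departments[2].name
Value: Research

ANSWER: Research


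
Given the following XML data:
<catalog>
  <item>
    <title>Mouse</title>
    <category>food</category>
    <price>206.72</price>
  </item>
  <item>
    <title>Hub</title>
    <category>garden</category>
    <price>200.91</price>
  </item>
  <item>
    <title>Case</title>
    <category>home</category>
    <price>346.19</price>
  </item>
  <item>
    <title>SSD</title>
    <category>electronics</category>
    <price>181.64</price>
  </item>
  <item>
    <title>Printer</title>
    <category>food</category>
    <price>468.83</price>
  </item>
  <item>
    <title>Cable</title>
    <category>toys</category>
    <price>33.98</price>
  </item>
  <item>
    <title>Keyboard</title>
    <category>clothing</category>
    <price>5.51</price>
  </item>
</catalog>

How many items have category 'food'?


Scanning <item> elements for <category>food</category>:
  Item 1: Mouse -> MATCH
  Item 5: Printer -> MATCH
Count: 2

ANSWER: 2


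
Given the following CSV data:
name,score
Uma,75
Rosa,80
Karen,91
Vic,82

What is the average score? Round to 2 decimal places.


Scores: 75, 80, 91, 82
Sum = 328
Count = 4
Average = 328 / 4 = 82.00

ANSWER: 82.00


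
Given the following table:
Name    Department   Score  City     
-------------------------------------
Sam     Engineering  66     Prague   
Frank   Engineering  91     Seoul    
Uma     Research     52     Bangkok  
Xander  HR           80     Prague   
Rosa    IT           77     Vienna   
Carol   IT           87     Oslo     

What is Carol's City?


Row 6: Carol
City = Oslo

ANSWER: Oslo


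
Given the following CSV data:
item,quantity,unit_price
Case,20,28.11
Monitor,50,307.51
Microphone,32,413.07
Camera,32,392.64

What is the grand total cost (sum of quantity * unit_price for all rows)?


Computing row totals:
  Case: 20 * 28.11 = 562.2
  Monitor: 50 * 307.51 = 15375.5
  Microphone: 32 * 413.07 = 13218.24
  Camera: 32 * 392.64 = 12564.48
Grand total = 562.2 + 15375.5 + 13218.24 + 12564.48 = 41720.42

ANSWER: 41720.42


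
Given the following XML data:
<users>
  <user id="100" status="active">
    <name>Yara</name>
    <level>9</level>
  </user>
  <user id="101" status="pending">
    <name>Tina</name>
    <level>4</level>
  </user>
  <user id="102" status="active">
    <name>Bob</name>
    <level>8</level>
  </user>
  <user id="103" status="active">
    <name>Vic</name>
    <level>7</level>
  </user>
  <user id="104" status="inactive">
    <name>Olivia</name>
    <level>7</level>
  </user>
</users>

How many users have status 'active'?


Counting users with status='active':
  Yara (id=100) -> MATCH
  Bob (id=102) -> MATCH
  Vic (id=103) -> MATCH
Count: 3

ANSWER: 3


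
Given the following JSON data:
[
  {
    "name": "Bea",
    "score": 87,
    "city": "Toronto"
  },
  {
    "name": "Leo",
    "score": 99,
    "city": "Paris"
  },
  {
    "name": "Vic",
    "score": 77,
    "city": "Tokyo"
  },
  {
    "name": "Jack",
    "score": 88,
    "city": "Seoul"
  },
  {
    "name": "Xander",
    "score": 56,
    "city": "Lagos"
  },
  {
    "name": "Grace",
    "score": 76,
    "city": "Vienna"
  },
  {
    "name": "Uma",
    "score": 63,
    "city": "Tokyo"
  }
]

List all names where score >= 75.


Filtering records where score >= 75:
  Bea (score=87) -> YES
  Leo (score=99) -> YES
  Vic (score=77) -> YES
  Jack (score=88) -> YES
  Xander (score=56) -> no
  Grace (score=76) -> YES
  Uma (score=63) -> no


ANSWER: Bea, Leo, Vic, Jack, Grace


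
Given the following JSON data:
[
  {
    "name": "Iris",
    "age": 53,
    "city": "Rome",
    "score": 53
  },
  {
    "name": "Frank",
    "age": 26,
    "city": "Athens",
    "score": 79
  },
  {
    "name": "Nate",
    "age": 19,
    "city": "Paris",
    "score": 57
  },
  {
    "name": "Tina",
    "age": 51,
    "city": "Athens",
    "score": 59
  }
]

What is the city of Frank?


Looking up record where name = Frank
Record index: 1
Field 'city' = Athens

ANSWER: Athens


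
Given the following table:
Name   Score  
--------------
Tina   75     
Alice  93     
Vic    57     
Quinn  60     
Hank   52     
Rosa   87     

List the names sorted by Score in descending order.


Sorting by Score (descending):
  Alice: 93
  Rosa: 87
  Tina: 75
  Quinn: 60
  Vic: 57
  Hank: 52


ANSWER: Alice, Rosa, Tina, Quinn, Vic, Hank


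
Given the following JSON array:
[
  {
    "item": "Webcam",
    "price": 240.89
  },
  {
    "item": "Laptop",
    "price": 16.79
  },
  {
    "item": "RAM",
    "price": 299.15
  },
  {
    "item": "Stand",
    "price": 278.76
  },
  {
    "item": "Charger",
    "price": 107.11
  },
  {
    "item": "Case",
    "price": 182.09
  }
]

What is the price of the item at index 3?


Array index 3 -> Stand
price = 278.76

ANSWER: 278.76


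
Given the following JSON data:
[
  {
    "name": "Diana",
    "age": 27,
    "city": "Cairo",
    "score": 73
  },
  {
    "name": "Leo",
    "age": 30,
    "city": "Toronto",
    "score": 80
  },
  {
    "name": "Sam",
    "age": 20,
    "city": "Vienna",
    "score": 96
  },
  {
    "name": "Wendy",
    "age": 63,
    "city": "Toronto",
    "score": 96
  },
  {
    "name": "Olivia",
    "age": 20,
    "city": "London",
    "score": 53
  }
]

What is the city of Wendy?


Looking up record where name = Wendy
Record index: 3
Field 'city' = Toronto

ANSWER: Toronto


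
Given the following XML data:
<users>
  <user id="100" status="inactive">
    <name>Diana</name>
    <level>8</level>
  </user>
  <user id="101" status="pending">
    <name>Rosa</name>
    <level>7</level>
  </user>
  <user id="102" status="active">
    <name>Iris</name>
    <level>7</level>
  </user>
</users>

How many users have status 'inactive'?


Counting users with status='inactive':
  Diana (id=100) -> MATCH
Count: 1

ANSWER: 1
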